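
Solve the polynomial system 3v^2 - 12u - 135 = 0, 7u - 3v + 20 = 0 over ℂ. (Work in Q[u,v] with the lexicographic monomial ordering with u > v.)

{(-5, -5), (1/49, 47/7)}

Compute a lex Gröbner basis by Buchberger's algorithm.
f_1 = -12u + 3v^2 - 135, LT = u.
f_2 = 7u - 3v + 20, LT = u.

S(f_1,f_2): lcm = u. S = -1/4v^2 + 3/7v + 235/28.
  reduce S modulo (f_1, f_2):
  remainder -1/4v^2 + 3/7v + 235/28 ≠ 0; add h_3 = -1/4v^2 + 3/7v + 235/28 to the basis.

The other S-polynomials (S(f_1,h_3), S(f_2,h_3)) all reduce to 0 modulo the current basis, so we have a Gröbner basis.
Inter-reduce: drop elements whose leading term is divisible by another's, tail-reduce, and make monic.
Reduced Gröbner basis: {u - 3/7v + 20/7, v^2 - 12/7v - 235/7}.

From the last basis element, v^2 - 12/7v - 235/7 = 0, so v takes values in {-5, 47/7}. Each choice, substituted upward through the basis, yields the corresponding point(s) of the solution set.
  v = -5: the earlier basis element becomes u + 5 = 0, giving u = -5 — point (-5, -5).
  v = 47/7: the earlier basis element becomes u - 1/49 = 0, giving u = 1/49 — point (1/49, 47/7).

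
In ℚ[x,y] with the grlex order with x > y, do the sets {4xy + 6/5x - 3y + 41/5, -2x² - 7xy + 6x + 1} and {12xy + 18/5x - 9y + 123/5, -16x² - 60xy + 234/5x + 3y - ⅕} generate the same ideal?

Equality of ideals is decidable: compute both reduced Gröbner bases (unique for the ordering) and check whether they agree.
Buchberger on the first generating set:
f_1 = 4xy + 6/5x - 3y + 41/5, LT = xy.
f_2 = -2x² - 7xy + 6x + 1, LT = x².

S(f_1,f_2): lcm = x²y. S = -7/2xy² + 3/10x² + 9/4xy + 41/20x + ½y.
  leading term xy²: subtract (-⅞y)·f_1 from -7/2xy² + 3/10x² + 9/4xy + 41/20x + ½y → 3/10x² + 33/10xy - 21/8y² + 41/20x + 307/40y
  leading term x²: subtract (-3/20)·f_2 from 3/10x² + 33/10xy - 21/8y² + 41/20x + 307/40y → 9/4xy - 21/8y² + 59/20x + 307/40y + 3/20
  leading term xy: subtract (9/16)·f_1 from 9/4xy - 21/8y² + 59/20x + 307/40y + 3/20 → -21/8y² + 91/40x + 749/80y - 357/80
  leading term y²: no divisor's leading term divides it; move -21/8y² to the remainder.
  leading term x: no divisor's leading term divides it; move 91/40x to the remainder.
  leading term y: no divisor's leading term divides it; move 749/80y to the remainder.
  leading term 1: no divisor's leading term divides it; move -357/80 to the remainder.
  remainder -21/8y² + 91/40x + 749/80y - 357/80 ≠ 0; add g_3 = -21/8y² + 91/40x + 749/80y - 357/80 to the basis.

The other S-polynomials (S(f_1,g_3), S(f_2,g_3)) all reduce to 0 modulo the current basis, so we have a Gröbner basis.
Inter-reduce: drop elements whose leading term is divisible by another's, tail-reduce, and make monic.
Reduced Gröbner basis: {x² - 81/20x + 21/8y - 307/40, xy + 3/10x - ¾y + 41/20, y² - 13/15x - 107/30y + 17/10}.

Buchberger on the second generating set:
h_1 = 12xy + 18/5x - 9y + 123/5, LT = xy.
h_2 = -16x² - 60xy + 234/5x + 3y - ⅕, LT = x².

S(h_1,h_2): lcm = x²y. S = -15/4xy² + 3/10x² + 87/40xy + 3/16y² + 41/20x - 1/80y.
  leading term xy²: subtract (-5/16y)·h_1 from -15/4xy² + 3/10x² + 87/40xy + 3/16y² + 41/20x - 1/80y → 3/10x² + 33/10xy - 21/8y² + 41/20x + 307/40y
  leading term x²: subtract (-3/160)·h_2 from 3/10x² + 33/10xy - 21/8y² + 41/20x + 307/40y → 87/40xy - 21/8y² + 1171/400x + 1237/160y - 3/800
  leading term xy: subtract (29/160)·h_1 from 87/40xy - 21/8y² + 1171/400x + 1237/160y - 3/800 → -21/8y² + 91/40x + 749/80y - 357/80
  leading term y²: no divisor's leading term divides it; move -21/8y² to the remainder.
  leading term x: no divisor's leading term divides it; move 91/40x to the remainder.
  leading term y: no divisor's leading term divides it; move 749/80y to the remainder.
  leading term 1: no divisor's leading term divides it; move -357/80 to the remainder.
  remainder -21/8y² + 91/40x + 749/80y - 357/80 ≠ 0; add k_3 = -21/8y² + 91/40x + 749/80y - 357/80 to the basis.

The other S-polynomials (S(h_1,k_3), S(h_2,k_3)) all reduce to 0 modulo the current basis, so we have a Gröbner basis.
Inter-reduce: drop elements whose leading term is divisible by another's, tail-reduce, and make monic.
Reduced Gröbner basis: {x² - 81/20x + 21/8y - 307/40, xy + 3/10x - ¾y + 41/20, y² - 13/15x - 107/30y + 17/10}.

The two bases agree; hence the ideals are identical.
The same test decides containment: I ⊆ J iff every generator of I reduces to 0 modulo a Gröbner basis of J.

Yes, the ideals are equal.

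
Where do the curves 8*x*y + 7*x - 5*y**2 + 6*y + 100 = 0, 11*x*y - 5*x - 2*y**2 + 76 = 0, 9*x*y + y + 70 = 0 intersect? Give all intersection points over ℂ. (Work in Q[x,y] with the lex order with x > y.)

Compute a lex Gröbner basis by Buchberger's algorithm.
f_1 = 8*x*y + 7*x - 5*y**2 + 6*y + 100, LT = x*y.
f_2 = 11*x*y - 5*x - 2*y**2 + 76, LT = x*y.
f_3 = 9*x*y + y + 70, LT = x*y.

S(f_1,f_2): lcm = x*y. S = 117/88*x - 39/88*y**2 + 3/4*y + 123/22.
  leading term x: no divisor's leading term divides it; move 117/88*x to the remainder.
  leading term y**2: no divisor's leading term divides it; move -39/88*y**2 to the remainder.
  leading term y: no divisor's leading term divides it; move 3/4*y to the remainder.
  leading term 1: no divisor's leading term divides it; move 123/22 to the remainder.
  remainder 117/88*x - 39/88*y**2 + 3/4*y + 123/22 ≠ 0; add h_4 = 117/88*x - 39/88*y**2 + 3/4*y + 123/22 to the basis.

S(f_1,f_3): lcm = x*y. S = 7/8*x - 5/8*y**2 + 23/36*y + 85/18.
  leading term x: subtract (77/117)·h_4 from 7/8*x - 5/8*y**2 + 23/36*y + 85/18 → -1/3*y**2 + 17/117*y + 122/117
  leading term y**2: no divisor's leading term divides it; move -1/3*y**2 to the remainder.
  leading term y: no divisor's leading term divides it; move 17/117*y to the remainder.
  leading term 1: no divisor's leading term divides it; move 122/117 to the remainder.
  remainder -1/3*y**2 + 17/117*y + 122/117 ≠ 0; add h_5 = -1/3*y**2 + 17/117*y + 122/117 to the basis.

S(f_1,h_4): lcm = x*y. S = 7/8*x + 1/3*y**3 - 371/312*y**2 - 539/156*y + 25/2.
  leading term x: subtract (77/117)·h_4 from 7/8*x + 1/3*y**3 - 371/312*y**2 - 539/156*y + 25/2 → 1/3*y**3 - 35/39*y**2 - 154/39*y + 344/39
  leading term y**3: subtract (-y)·h_5 from 1/3*y**3 - 35/39*y**2 - 154/39*y + 344/39 → -88/117*y**2 - 340/117*y + 344/39
  leading term y**2: subtract (88/39)·h_5 from -88/117*y**2 - 340/117*y + 344/39 → -14756/4563*y + 29512/4563
  leading term y: no divisor's leading term divides it; move -14756/4563*y to the remainder.
  leading term 1: no divisor's leading term divides it; move 29512/4563 to the remainder.
  remainder -14756/4563*y + 29512/4563 ≠ 0; add h_6 = -14756/4563*y + 29512/4563 to the basis.

The other S-polynomials (S(f_2,f_3), S(f_2,h_4), S(f_3,h_4), S(f_1,h_5), S(f_2,h_5), S(f_3,h_5), S(h_4,h_5), S(f_1,h_6), S(f_2,h_6), S(f_3,h_6), S(h_4,h_6), S(h_5,h_6)) all reduce to 0 modulo the current basis, so we have a Gröbner basis.
Inter-reduce: drop elements whose leading term is divisible by another's, tail-reduce, and make monic.
Reduced Gröbner basis: {x + 4, y - 2}.

Since the basis is lex-ordered, y - 2 is univariate in y. Its roots are {2}. Back-substituting each root into the other basis elements fixes the other coordinates.
  y = 2: the earlier basis element becomes x + 4 = 0, giving x = -4 — point (-4, 2).
Each listed point satisfies every original equation (direct substitution).
Zero-dimensionality of the ideal guarantees finitely many solutions over ℂ.

{(-4, 2)}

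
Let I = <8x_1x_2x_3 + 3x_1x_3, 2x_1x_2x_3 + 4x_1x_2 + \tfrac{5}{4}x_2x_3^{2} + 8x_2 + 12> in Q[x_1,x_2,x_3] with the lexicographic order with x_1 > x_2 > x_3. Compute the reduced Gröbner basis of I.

f_1 = 8x_1x_2x_3 + 3x_1x_3, LT = x_1x_2x_3.
f_2 = 2x_1x_2x_3 + 4x_1x_2 + \tfrac{5}{4}x_2x_3^{2} + 8x_2 + 12, LT = x_1x_2x_3.

S(f_1,f_2): lcm = x_1x_2x_3. S = -2x_1x_2 + \tfrac{3}{8}x_1x_3 - \tfrac{5}{8}x_2x_3^{2} - 4x_2 - 6.
  leading term x_1x_2: no divisor's leading term divides it; move -2x_1x_2 to the remainder.
  leading term x_1x_3: no divisor's leading term divides it; move \tfrac{3}{8}x_1x_3 to the remainder.
  leading term x_2x_3^{2}: no divisor's leading term divides it; move -\tfrac{5}{8}x_2x_3^{2} to the remainder.
  leading term x_2: no divisor's leading term divides it; move -4x_2 to the remainder.
  leading term 1: no divisor's leading term divides it; move -6 to the remainder.
  remainder -2x_1x_2 + \tfrac{3}{8}x_1x_3 - \tfrac{5}{8}x_2x_3^{2} - 4x_2 - 6 ≠ 0; add g_3 = -2x_1x_2 + \tfrac{3}{8}x_1x_3 - \tfrac{5}{8}x_2x_3^{2} - 4x_2 - 6 to the basis.

S(f_1,g_3): lcm = x_1x_2x_3. S = \tfrac{3}{16}x_1x_3^{2} + \tfrac{3}{8}x_1x_3 - \tfrac{5}{16}x_2x_3^{3} - 2x_2x_3 - 3x_3.
  leading term x_1x_3^{2}: no divisor's leading term divides it; move \tfrac{3}{16}x_1x_3^{2} to the remainder.
  leading term x_1x_3: no divisor's leading term divides it; move \tfrac{3}{8}x_1x_3 to the remainder.
  leading term x_2x_3^{3}: no divisor's leading term divides it; move -\tfrac{5}{16}x_2x_3^{3} to the remainder.
  leading term x_2x_3: no divisor's leading term divides it; move -2x_2x_3 to the remainder.
  leading term x_3: no divisor's leading term divides it; move -3x_3 to the remainder.
  remainder \tfrac{3}{16}x_1x_3^{2} + \tfrac{3}{8}x_1x_3 - \tfrac{5}{16}x_2x_3^{3} - 2x_2x_3 - 3x_3 ≠ 0; add g_4 = \tfrac{3}{16}x_1x_3^{2} + \tfrac{3}{8}x_1x_3 - \tfrac{5}{16}x_2x_3^{3} - 2x_2x_3 - 3x_3 to the basis.

S(f_1,g_4): lcm = x_1x_2x_3^{2}. S = -2x_1x_2x_3 + \tfrac{3}{8}x_1x_3^{2} + \tfrac{5}{3}x_2^{2}x_3^{3} + \tfrac{32}{3}x_2^{2}x_3 + 16x_2x_3.
  leading term x_1x_2x_3: subtract (-\tfrac{1}{4})·f_1 from -2x_1x_2x_3 + \tfrac{3}{8}x_1x_3^{2} + \tfrac{5}{3}x_2^{2}x_3^{3} + \tfrac{32}{3}x_2^{2}x_3 + 16x_2x_3 → \tfrac{3}{8}x_1x_3^{2} + \tfrac{3}{4}x_1x_3 + \tfrac{5}{3}x_2^{2}x_3^{3} + \tfrac{32}{3}x_2^{2}x_3 + 16x_2x_3
  leading term x_1x_3^{2}: subtract (2)·g_4 from \tfrac{3}{8}x_1x_3^{2} + \tfrac{3}{4}x_1x_3 + \tfrac{5}{3}x_2^{2}x_3^{3} + \tfrac{32}{3}x_2^{2}x_3 + 16x_2x_3 → \tfrac{5}{3}x_2^{2}x_3^{3} + \tfrac{32}{3}x_2^{2}x_3 + \tfrac{5}{8}x_2x_3^{3} + 20x_2x_3 + 6x_3
  leading term x_2^{2}x_3^{3}: no divisor's leading term divides it; move \tfrac{5}{3}x_2^{2}x_3^{3} to the remainder.
  leading term x_2^{2}x_3: no divisor's leading term divides it; move \tfrac{32}{3}x_2^{2}x_3 to the remainder.
  leading term x_2x_3^{3}: no divisor's leading term divides it; move \tfrac{5}{8}x_2x_3^{3} to the remainder.
  leading term x_2x_3: no divisor's leading term divides it; move 20x_2x_3 to the remainder.
  leading term x_3: no divisor's leading term divides it; move 6x_3 to the remainder.
  remainder \tfrac{5}{3}x_2^{2}x_3^{3} + \tfrac{32}{3}x_2^{2}x_3 + \tfrac{5}{8}x_2x_3^{3} + 20x_2x_3 + 6x_3 ≠ 0; add g_5 = \tfrac{5}{3}x_2^{2}x_3^{3} + \tfrac{32}{3}x_2^{2}x_3 + \tfrac{5}{8}x_2x_3^{3} + 20x_2x_3 + 6x_3 to the basis.

The other S-polynomials (S(f_2,g_3), S(f_2,g_4), S(g_3,g_4), S(f_1,g_5), S(f_2,g_5), S(g_3,g_5), S(g_4,g_5)) all reduce to 0 modulo the current basis, so we have a Gröbner basis.
Inter-reduce: drop elements whose leading term is divisible by another's, tail-reduce, and make monic.

G = {x_1x_2 - \tfrac{3}{16}x_1x_3 + \tfrac{5}{16}x_2x_3^{2} + 2x_2 + 3, x_1x_3^{2} + 2x_1x_3 - \tfrac{5}{3}x_2x_3^{3} - \tfrac{32}{3}x_2x_3 - 16x_3, x_2^{2}x_3^{3} + \tfrac{32}{5}x_2^{2}x_3 + \tfrac{3}{8}x_2x_3^{3} + 12x_2x_3 + \tfrac{18}{5}x_3}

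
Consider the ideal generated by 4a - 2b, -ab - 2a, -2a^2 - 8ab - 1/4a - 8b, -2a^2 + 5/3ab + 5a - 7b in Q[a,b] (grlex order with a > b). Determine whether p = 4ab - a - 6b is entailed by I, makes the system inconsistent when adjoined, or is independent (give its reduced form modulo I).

First compute the reduced Gröbner basis of I by Buchberger's algorithm.
f_1 = 4a - 2b, LT = a.
f_2 = -ab - 2a, LT = ab.
f_3 = -2a^2 - 8ab - 1/4a - 8b, LT = a^2.
f_4 = -2a^2 + 5/3ab + 5a - 7b, LT = a^2.

S(f_1,f_2): lcm = ab. S = -1/2b^2 - 2a.
  reduce S modulo (f_1, f_2, f_3, f_4):
  remainder -1/2b^2 - b ≠ 0; add h_5 = -1/2b^2 - b to the basis.

S(f_1,f_3): lcm = a^2. S = -9/2ab - 1/8a - 4b.
  reduce S modulo (f_1, f_2, f_3, f_4, h_5):
  remainder 7/16b ≠ 0; add h_6 = 7/16b to the basis.

The other S-polynomials (S(f_1,f_4), S(f_2,f_3), S(f_2,f_4), S(f_3,f_4), S(f_1,h_5), S(f_2,h_5), S(f_3,h_5), S(f_4,h_5), S(f_1,h_6), S(f_2,h_6), S(f_3,h_6), S(f_4,h_6), S(h_5,h_6)) all reduce to 0 modulo the current basis, so we have a Gröbner basis.
Inter-reduce: drop elements whose leading term is divisible by another's, tail-reduce, and make monic.
Reduced Gröbner basis: {a, b}.
Label its elements g_1 = a, g_2 = b.

Reduce p = 4ab - a - 6b modulo G:
  leading term ab: subtract (4b)·g_1 from 4ab - a - 6b → -a - 6b
  leading term a: subtract (-1)·g_1 from -a - 6b → -6b
  leading term b: subtract (-6)·g_2 from -6b → 0
  normal form = 0.
Since the normal form is 0, p ∈ I.

4ab - a - 6b lies in I (it reduces to 0).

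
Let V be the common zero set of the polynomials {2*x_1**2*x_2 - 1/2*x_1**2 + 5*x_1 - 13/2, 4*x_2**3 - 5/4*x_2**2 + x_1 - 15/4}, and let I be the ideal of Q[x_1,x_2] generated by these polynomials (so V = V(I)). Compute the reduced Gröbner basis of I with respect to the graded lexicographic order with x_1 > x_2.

f_1 = 2*x_1**2*x_2 - 1/2*x_1**2 + 5*x_1 - 13/2, LT = x_1**2*x_2.
f_2 = 4*x_2**3 - 5/4*x_2**2 + x_1 - 15/4, LT = x_2**3.

S(f_1,f_2): lcm = x_1**2*x_2**3. S = 1/16*x_1**2*x_2**2 - 1/4*x_1**3 + 5/2*x_1*x_2**2 + 15/16*x_1**2 - 13/4*x_2**2.
  reduce S modulo (f_1, f_2):
  remainder -1/4*x_1**3 + 5/2*x_1*x_2**2 + 241/256*x_1**2 - 5/32*x_1*x_2 - 13/4*x_2**2 - 5/128*x_1 + 13/64*x_2 + 13/256 ≠ 0; add g_3 = -1/4*x_1**3 + 5/2*x_1*x_2**2 + 241/256*x_1**2 - 5/32*x_1*x_2 - 13/4*x_2**2 - 5/128*x_1 + 13/64*x_2 + 13/256 to the basis.

The other S-polynomials (S(f_1,g_3), S(f_2,g_3)) all reduce to 0 modulo the current basis, so we have a Gröbner basis.

G = {x_1**3 - 10*x_1*x_2**2 - 241/64*x_1**2 + 5/8*x_1*x_2 + 13*x_2**2 + 5/32*x_1 - 13/16*x_2 - 13/64, x_1**2*x_2 - 1/4*x_1**2 + 5/2*x_1 - 13/4, x_2**3 - 5/16*x_2**2 + 1/4*x_1 - 15/16}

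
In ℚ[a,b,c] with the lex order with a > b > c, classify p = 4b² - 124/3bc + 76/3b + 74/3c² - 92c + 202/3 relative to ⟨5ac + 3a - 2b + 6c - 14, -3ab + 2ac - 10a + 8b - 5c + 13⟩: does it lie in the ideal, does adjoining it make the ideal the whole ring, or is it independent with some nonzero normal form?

4b² - 124/3bc + 76/3b + 74/3c² - 92c + 202/3 lies in I (it reduces to 0).

First compute the reduced Gröbner basis of I by Buchberger's algorithm.
f_1 = 5ac + 3a - 2b + 6c - 14, LT = ac.
f_2 = -3ab + 2ac - 10a + 8b - 5c + 13, LT = ab.

S(f_1,f_2): lcm = abc. S = ⅗ab + ⅔ac² - 10/3ac - ⅖b² + 58/15bc - 14/5b - 5/3c² + 13/3c.
  leading term ab: subtract (-⅕)·f_2 from ⅗ab + ⅔ac² - 10/3ac - ⅖b² + 58/15bc - 14/5b - 5/3c² + 13/3c → ⅔ac² - 44/15ac - 2a - ⅖b² + 58/15bc - 6/5b - 5/3c² + 10/3c + 13/5
  leading term ac²: subtract (2/15c)·f_1 from ⅔ac² - 44/15ac - 2a - ⅖b² + 58/15bc - 6/5b - 5/3c² + 10/3c + 13/5 → -10/3ac - 2a - ⅖b² + 62/15bc - 6/5b - 37/15c² + 26/5c + 13/5
  leading term ac: subtract (-⅔)·f_1 from -10/3ac - 2a - ⅖b² + 62/15bc - 6/5b - 37/15c² + 26/5c + 13/5 → -⅖b² + 62/15bc - 38/15b - 37/15c² + 46/5c - 101/15
  leading term b²: no divisor's leading term divides it; move -⅖b² to the remainder.
  leading term bc: no divisor's leading term divides it; move 62/15bc to the remainder.
  leading term b: no divisor's leading term divides it; move -38/15b to the remainder.
  leading term c²: no divisor's leading term divides it; move -37/15c² to the remainder.
  leading term c: no divisor's leading term divides it; move 46/5c to the remainder.
  leading term 1: no divisor's leading term divides it; move -101/15 to the remainder.
  remainder -⅖b² + 62/15bc - 38/15b - 37/15c² + 46/5c - 101/15 ≠ 0; add h_3 = -⅖b² + 62/15bc - 38/15b - 37/15c² + 46/5c - 101/15 to the basis.

The other S-polynomials (S(f_1,h_3), S(f_2,h_3)) all reduce to 0 modulo the current basis, so we have a Gröbner basis.
Inter-reduce: drop elements whose leading term is divisible by another's, tail-reduce, and make monic.
Reduced Gröbner basis: {ab + 56/15a - 44/15b + 37/15c - 31/5, ac + ⅗a - ⅖b + 6/5c - 14/5, b² - 31/3bc + 19/3b + 37/6c² - 23c + 101/6}.
Label its elements g_1 = ab + 56/15a - 44/15b + 37/15c - 31/5, g_2 = ac + ⅗a - ⅖b + 6/5c - 14/5, g_3 = b² - 31/3bc + 19/3b + 37/6c² - 23c + 101/6.

Reduce p = 4b² - 124/3bc + 76/3b + 74/3c² - 92c + 202/3 modulo G:
  leading term b²: subtract (4)·g_3 from 4b² - 124/3bc + 76/3b + 74/3c² - 92c + 202/3 → 0
  normal form = 0.
Since the normal form is 0, p ∈ I.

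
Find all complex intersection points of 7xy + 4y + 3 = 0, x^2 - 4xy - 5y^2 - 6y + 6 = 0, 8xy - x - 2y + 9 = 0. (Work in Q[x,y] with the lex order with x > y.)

Compute a lex Gröbner basis by Buchberger's algorithm.
f_1 = 7xy + 4y + 3, LT = xy.
f_2 = x^2 - 4xy - 5y^2 - 6y + 6, LT = x^2.
f_3 = 8xy - x - 2y + 9, LT = xy.

S(f_1,f_2): lcm = x^2y. S = 4xy^2 + 4/7xy + 3/7x + 5y^3 + 6y^2 - 6y.
  leading term xy^2: subtract (4/7y)·f_1 from 4xy^2 + 4/7xy + 3/7x + 5y^3 + 6y^2 - 6y → 4/7xy + 3/7x + 5y^3 + 26/7y^2 - 54/7y
  leading term xy: subtract (4/49)·f_1 from 4/7xy + 3/7x + 5y^3 + 26/7y^2 - 54/7y → 3/7x + 5y^3 + 26/7y^2 - 394/49y - 12/49
  leading term x: no divisor's leading term divides it; move 3/7x to the remainder.
  leading term y^3: no divisor's leading term divides it; move 5y^3 to the remainder.
  leading term y^2: no divisor's leading term divides it; move 26/7y^2 to the remainder.
  leading term y: no divisor's leading term divides it; move -394/49y to the remainder.
  leading term 1: no divisor's leading term divides it; move -12/49 to the remainder.
  remainder 3/7x + 5y^3 + 26/7y^2 - 394/49y - 12/49 ≠ 0; add h_4 = 3/7x + 5y^3 + 26/7y^2 - 394/49y - 12/49 to the basis.

S(f_1,f_3): lcm = xy. S = 1/8x + 23/28y - 39/56.
  leading term x: subtract (7/24)·h_4 from 1/8x + 23/28y - 39/56 → -35/24y^3 - 13/12y^2 + 19/6y - 5/8
  leading term y^3: no divisor's leading term divides it; move -35/24y^3 to the remainder.
  leading term y^2: no divisor's leading term divides it; move -13/12y^2 to the remainder.
  leading term y: no divisor's leading term divides it; move 19/6y to the remainder.
  leading term 1: no divisor's leading term divides it; move -5/8 to the remainder.
  remainder -35/24y^3 - 13/12y^2 + 19/6y - 5/8 ≠ 0; add h_5 = -35/24y^3 - 13/12y^2 + 19/6y - 5/8 to the basis.

S(f_2,f_3): lcm = x^2y. S = 1/8x^2 - 4xy^2 + 1/4xy - 9/8x - 5y^3 - 6y^2 + 6y.
  leading term x^2: subtract (1/8)·f_2 from 1/8x^2 - 4xy^2 + 1/4xy - 9/8x - 5y^3 - 6y^2 + 6y → -4xy^2 + 3/4xy - 9/8x - 5y^3 - 43/8y^2 + 27/4y - 3/4
  leading term xy^2: subtract (-4/7y)·f_1 from -4xy^2 + 3/4xy - 9/8x - 5y^3 - 43/8y^2 + 27/4y - 3/4 → 3/4xy - 9/8x - 5y^3 - 173/56y^2 + 237/28y - 3/4
  leading term xy: subtract (3/28)·f_1 from 3/4xy - 9/8x - 5y^3 - 173/56y^2 + 237/28y - 3/4 → -9/8x - 5y^3 - 173/56y^2 + 225/28y - 15/14
  leading term x: subtract (-21/8)·h_4 from -9/8x - 5y^3 - 173/56y^2 + 225/28y - 15/14 → 65/8y^3 + 373/56y^2 - 183/14y - 12/7
  leading term y^3: subtract (-39/7)·h_5 from 65/8y^3 + 373/56y^2 - 183/14y - 12/7 → 5/8y^2 + 32/7y - 291/56
  leading term y^2: no divisor's leading term divides it; move 5/8y^2 to the remainder.
  leading term y: no divisor's leading term divides it; move 32/7y to the remainder.
  leading term 1: no divisor's leading term divides it; move -291/56 to the remainder.
  remainder 5/8y^2 + 32/7y - 291/56 ≠ 0; add h_6 = 5/8y^2 + 32/7y - 291/56 to the basis.

S(f_1,h_4): lcm = xy. S = -35/3y^4 - 26/3y^3 + 394/21y^2 + 8/7y + 3/7.
  leading term y^4: subtract (8y)·h_5 from -35/3y^4 - 26/3y^3 + 394/21y^2 + 8/7y + 3/7 → -46/7y^2 + 43/7y + 3/7
  leading term y^2: subtract (-368/35)·h_6 from -46/7y^2 + 43/7y + 3/7 → 13281/245y - 13281/245
  leading term y: no divisor's leading term divides it; move 13281/245y to the remainder.
  leading term 1: no divisor's leading term divides it; move -13281/245 to the remainder.
  remainder 13281/245y - 13281/245 ≠ 0; add h_7 = 13281/245y - 13281/245 to the basis.

The other S-polynomials (S(f_2,h_4), S(f_3,h_4), S(f_1,h_5), S(f_2,h_5), S(f_3,h_5), S(h_4,h_5), S(f_1,h_6), S(f_2,h_6), S(f_3,h_6), S(h_4,h_6), S(h_5,h_6), S(f_1,h_7), S(f_2,h_7), S(f_3,h_7), S(h_4,h_7), S(h_5,h_7), S(h_6,h_7)) all reduce to 0 modulo the current basis, so we have a Gröbner basis.
Inter-reduce: drop elements whose leading term is divisible by another's, tail-reduce, and make monic.
Reduced Gröbner basis: {x + 1, y - 1}.

Since the basis is lex-ordered, y - 1 is univariate in y. Its roots are {1}. Back-substituting each root into the other basis elements fixes the other coordinates.
  y = 1: the earlier basis element becomes x + 1 = 0, giving x = -1 — point (-1, 1).

{(-1, 1)}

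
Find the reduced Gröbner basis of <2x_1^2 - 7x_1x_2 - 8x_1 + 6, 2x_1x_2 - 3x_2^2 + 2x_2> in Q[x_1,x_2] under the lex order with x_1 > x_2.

G = {x_1^2 - 4x_1 - 21/4x_2^2 + 7/2x_2 + 3, x_1x_2 - 3/2x_2^2 + x_2, x_2^3 + 11/6x_2^2 - 8/3x_2}

f_1 = 2x_1^2 - 7x_1x_2 - 8x_1 + 6, LT = x_1^2.
f_2 = 2x_1x_2 - 3x_2^2 + 2x_2, LT = x_1x_2.

S(f_1,f_2): lcm = x_1^2x_2. S = -2x_1x_2^2 - 5x_1x_2 + 3x_2.
  reduce S modulo (f_1, f_2):
  remainder -3x_2^3 - 11/2x_2^2 + 8x_2 ≠ 0; add g_3 = -3x_2^3 - 11/2x_2^2 + 8x_2 to the basis.

The other S-polynomials (S(f_1,g_3), S(f_2,g_3)) all reduce to 0 modulo the current basis, so we have a Gröbner basis.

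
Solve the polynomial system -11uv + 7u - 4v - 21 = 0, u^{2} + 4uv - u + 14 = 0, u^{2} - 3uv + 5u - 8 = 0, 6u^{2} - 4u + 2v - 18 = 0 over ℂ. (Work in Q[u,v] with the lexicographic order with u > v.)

Compute a lex Gröbner basis by Buchberger's algorithm.
f_1 = -11uv + 7u - 4v - 21, LT = uv.
f_2 = u^{2} + 4uv - u + 14, LT = u^{2}.
f_3 = u^{2} - 3uv + 5u - 8, LT = u^{2}.
f_4 = 6u^{2} - 4u + 2v - 18, LT = u^{2}.

S(f_1,f_2): lcm = u^{2}v. S = -\tfrac{7}{11}u^{2} - 4uv^{2} + \tfrac{15}{11}uv + \tfrac{21}{11}u - 14v.
  reduce S modulo (f_1, f_2, f_3, f_4):
  remainder \tfrac{259}{121}u + \tfrac{16}{11}v^{2} - \tfrac{830}{121}v + \tfrac{763}{121} ≠ 0; add h_5 = \tfrac{259}{121}u + \tfrac{16}{11}v^{2} - \tfrac{830}{121}v + \tfrac{763}{121} to the basis.

S(f_1,f_3): lcm = u^{2}v. S = -\tfrac{7}{11}u^{2} + 3uv^{2} - \tfrac{51}{11}uv + \tfrac{21}{11}u + 8v.
  reduce S modulo (f_1, f_2, f_3, f_4, h_5):
  remainder -\tfrac{764}{407}v^{2} + \tfrac{2461}{407}v + \tfrac{2380}{407} ≠ 0; add h_6 = -\tfrac{764}{407}v^{2} + \tfrac{2461}{407}v + \tfrac{2380}{407} to the basis.

S(f_1,f_4): lcm = u^{2}v. S = -\tfrac{7}{11}u^{2} + \tfrac{34}{33}uv + \tfrac{21}{11}u - \tfrac{1}{3}v^{2} + 3v.
  reduce S modulo (f_1, f_2, f_3, f_4, h_5, h_6):
  remainder \tfrac{9695}{2292}v - \tfrac{9695}{573} ≠ 0; add h_7 = \tfrac{9695}{2292}v - \tfrac{9695}{573} to the basis.

The other S-polynomials (S(f_2,f_3), S(f_2,f_4), S(f_3,f_4), S(f_1,h_5), S(f_2,h_5), S(f_3,h_5), S(f_4,h_5), S(f_1,h_6), S(f_2,h_6), S(f_3,h_6), S(f_4,h_6), S(h_5,h_6), S(f_1,h_7), S(f_2,h_7), S(f_3,h_7), S(f_4,h_7), S(h_5,h_7), S(h_6,h_7)) all reduce to 0 modulo the current basis, so we have a Gröbner basis.
Inter-reduce: drop elements whose leading term is divisible by another's, tail-reduce, and make monic.
Reduced Gröbner basis: {u + 1, v - 4}.

From the last basis element, v - 4 = 0, so v takes values in {4}. Each choice, substituted upward through the basis, yields the corresponding point(s) of the solution set.
  v = 4: the earlier basis element becomes u + 1 = 0, giving u = -1 — point (-1, 4).
Zero-dimensionality of the ideal guarantees finitely many solutions over ℂ.

{(-1, 4)}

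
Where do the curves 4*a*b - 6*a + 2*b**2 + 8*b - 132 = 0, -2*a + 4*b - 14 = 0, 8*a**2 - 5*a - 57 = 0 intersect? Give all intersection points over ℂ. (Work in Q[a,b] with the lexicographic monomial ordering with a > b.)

Compute a lex Gröbner basis by Buchberger's algorithm.
f_1 = 4*a*b - 6*a + 2*b**2 + 8*b - 132, LT = a*b.
f_2 = -2*a + 4*b - 14, LT = a.
f_3 = 8*a**2 - 5*a - 57, LT = a**2.

S(f_1,f_2): lcm = a*b. S = -3/2*a + 5/2*b**2 - 5*b - 33.
  reduce S modulo (f_1, f_2, f_3):
  remainder 5/2*b**2 - 8*b - 45/2 ≠ 0; add h_4 = 5/2*b**2 - 8*b - 45/2 to the basis.

S(f_1,f_3): lcm = a**2*b. S = -3/2*a**2 + 1/2*a*b**2 + 21/8*a*b - 33*a + 57/8*b.
  reduce S modulo (f_1, f_2, f_3, h_4):
  remainder -2961/100*b + 2961/20 ≠ 0; add h_5 = -2961/100*b + 2961/20 to the basis.

The other S-polynomials (S(f_2,f_3), S(f_1,h_4), S(f_2,h_4), S(f_3,h_4), S(f_1,h_5), S(f_2,h_5), S(f_3,h_5), S(h_4,h_5)) all reduce to 0 modulo the current basis, so we have a Gröbner basis.
Inter-reduce: drop elements whose leading term is divisible by another's, tail-reduce, and make monic.
Reduced Gröbner basis: {a - 3, b - 5}.

Elimination: the polynomial b - 5 lies in the elimination ideal for b, so b ∈ {5}. For each such b, the remaining basis elements (now univariate) give the rest of the solution.
  b = 5: the earlier basis element becomes a - 3 = 0, giving a = 3 — point (3, 5).

{(3, 5)}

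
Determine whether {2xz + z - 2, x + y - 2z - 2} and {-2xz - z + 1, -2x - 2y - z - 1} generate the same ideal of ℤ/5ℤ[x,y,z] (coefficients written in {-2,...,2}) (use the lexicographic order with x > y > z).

For a fixed monomial order, each ideal has a unique reduced Gröbner basis; comparing bases decides equality.
Buchberger on the first generating set:
f_1 = 2xz + z - 2, LT = xz.
f_2 = x + y - 2z - 2, LT = x.

S(f_1,f_2): lcm = xz. S = -yz + 2z² - 1.
  reduce S modulo (f_1, f_2):
  remainder -yz + 2z² - 1 ≠ 0; add g_3 = -yz + 2z² - 1 to the basis.

The other S-polynomials (S(f_1,g_3), S(f_2,g_3)) all reduce to 0 modulo the current basis, so we have a Gröbner basis.
Inter-reduce: drop elements whose leading term is divisible by another's, tail-reduce, and make monic.
Reduced Gröbner basis: {x + y - 2z - 2, yz - 2z² + 1}.

Buchberger on the second generating set:
h_1 = -2xz - z + 1, LT = xz.
h_2 = -2x - 2y - z - 1, LT = x.

S(h_1,h_2): lcm = xz. S = -yz + 2z² + 2.
  reduce S modulo (h_1, h_2):
  remainder -yz + 2z² + 2 ≠ 0; add k_3 = -yz + 2z² + 2 to the basis.

The other S-polynomials (S(h_1,k_3), S(h_2,k_3)) all reduce to 0 modulo the current basis, so we have a Gröbner basis.
Inter-reduce: drop elements whose leading term is divisible by another's, tail-reduce, and make monic.
Reduced Gröbner basis: {x + y - 2z - 2, yz - 2z² - 2}.

Since the reduced bases disagree, the two ideals are not the same.

No, the ideals differ.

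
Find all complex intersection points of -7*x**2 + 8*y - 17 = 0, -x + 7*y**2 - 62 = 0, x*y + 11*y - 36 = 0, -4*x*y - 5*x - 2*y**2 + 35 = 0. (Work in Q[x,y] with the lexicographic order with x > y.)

Compute a lex Gröbner basis by Buchberger's algorithm.
f_1 = -7*x**2 + 8*y - 17, LT = x**2.
f_2 = -x + 7*y**2 - 62, LT = x.
f_3 = x*y + 11*y - 36, LT = x*y.
f_4 = -4*x*y - 5*x - 2*y**2 + 35, LT = x*y.

S(f_1,f_2): lcm = x**2. S = 7*x*y**2 - 62*x - 8/7*y + 17/7.
  leading term x*y**2: subtract (-7*y**2)·f_2 from 7*x*y**2 - 62*x - 8/7*y + 17/7 → -62*x + 49*y**4 - 434*y**2 - 8/7*y + 17/7
  leading term x: subtract (62)·f_2 from -62*x + 49*y**4 - 434*y**2 - 8/7*y + 17/7 → 49*y**4 - 868*y**2 - 8/7*y + 26925/7
  leading term y**4: no divisor's leading term divides it; move 49*y**4 to the remainder.
  leading term y**2: no divisor's leading term divides it; move -868*y**2 to the remainder.
  leading term y: no divisor's leading term divides it; move -8/7*y to the remainder.
  leading term 1: no divisor's leading term divides it; move 26925/7 to the remainder.
  remainder 49*y**4 - 868*y**2 - 8/7*y + 26925/7 ≠ 0; add h_5 = 49*y**4 - 868*y**2 - 8/7*y + 26925/7 to the basis.

S(f_1,f_3): lcm = x**2*y. S = -11*x*y + 36*x - 8/7*y**2 + 17/7*y.
  leading term x*y: subtract (11*y)·f_2 from -11*x*y + 36*x - 8/7*y**2 + 17/7*y → 36*x - 77*y**3 - 8/7*y**2 + 4791/7*y
  leading term x: subtract (-36)·f_2 from 36*x - 77*y**3 - 8/7*y**2 + 4791/7*y → -77*y**3 + 1756/7*y**2 + 4791/7*y - 2232
  leading term y**3: no divisor's leading term divides it; move -77*y**3 to the remainder.
  leading term y**2: no divisor's leading term divides it; move 1756/7*y**2 to the remainder.
  leading term y: no divisor's leading term divides it; move 4791/7*y to the remainder.
  leading term 1: no divisor's leading term divides it; move -2232 to the remainder.
  remainder -77*y**3 + 1756/7*y**2 + 4791/7*y - 2232 ≠ 0; add h_6 = -77*y**3 + 1756/7*y**2 + 4791/7*y - 2232 to the basis.

S(f_1,f_4): lcm = x**2*y. S = -5/4*x**2 - 1/2*x*y**2 + 35/4*x - 8/7*y**2 + 17/7*y.
  leading term x**2: subtract (5/28)·f_1 from -5/4*x**2 - 1/2*x*y**2 + 35/4*x - 8/7*y**2 + 17/7*y → -1/2*x*y**2 + 35/4*x - 8/7*y**2 + y + 85/28
  leading term x*y**2: subtract (1/2*y**2)·f_2 from -1/2*x*y**2 + 35/4*x - 8/7*y**2 + y + 85/28 → 35/4*x - 7/2*y**4 + 209/7*y**2 + y + 85/28
  leading term x: subtract (-35/4)·f_2 from 35/4*x - 7/2*y**4 + 209/7*y**2 + y + 85/28 → -7/2*y**4 + 2551/28*y**2 + y - 15105/28
  leading term y**4: subtract (-1/14)·h_5 from -7/2*y**4 + 2551/28*y**2 + y - 15105/28 → 815/28*y**2 + 45/49*y - 51885/196
  leading term y**2: no divisor's leading term divides it; move 815/28*y**2 to the remainder.
  leading term y: no divisor's leading term divides it; move 45/49*y to the remainder.
  leading term 1: no divisor's leading term divides it; move -51885/196 to the remainder.
  remainder 815/28*y**2 + 45/49*y - 51885/196 ≠ 0; add h_7 = 815/28*y**2 + 45/49*y - 51885/196 to the basis.

S(f_2,f_3): lcm = x*y. S = -7*y**3 + 51*y + 36.
  leading term y**3: subtract (1/11)·h_6 from -7*y**3 + 51*y + 36 → -1756/77*y**2 - 864/77*y + 2628/11
  leading term y**2: subtract (-7024/8965)·h_7 from -1756/77*y**2 - 864/77*y + 2628/11 → -922608/87857*y + 2767824/87857
  leading term y: no divisor's leading term divides it; move -922608/87857*y to the remainder.
  leading term 1: no divisor's leading term divides it; move 2767824/87857 to the remainder.
  remainder -922608/87857*y + 2767824/87857 ≠ 0; add h_8 = -922608/87857*y + 2767824/87857 to the basis.

The other S-polynomials (S(f_2,f_4), S(f_3,f_4), S(f_1,h_5), S(f_2,h_5), S(f_3,h_5), S(f_4,h_5), S(f_1,h_6), S(f_2,h_6), S(f_3,h_6), S(f_4,h_6), S(h_5,h_6), S(f_1,h_7), S(f_2,h_7), S(f_3,h_7), S(f_4,h_7), S(h_5,h_7), S(h_6,h_7), S(f_1,h_8), S(f_2,h_8), S(f_3,h_8), S(f_4,h_8), S(h_5,h_8), S(h_6,h_8), S(h_7,h_8)) all reduce to 0 modulo the current basis, so we have a Gröbner basis.
Inter-reduce: drop elements whose leading term is divisible by another's, tail-reduce, and make monic.
Reduced Gröbner basis: {x - 1, y - 3}.

The lex basis is triangular: the last element involves only y. Solving y - 3 = 0 gives y ∈ {3}; substituting each value into the earlier elements determines the remaining variables.
  y = 3: the earlier basis element becomes x - 1 = 0, giving x = 1 — point (1, 3).

{(1, 3)}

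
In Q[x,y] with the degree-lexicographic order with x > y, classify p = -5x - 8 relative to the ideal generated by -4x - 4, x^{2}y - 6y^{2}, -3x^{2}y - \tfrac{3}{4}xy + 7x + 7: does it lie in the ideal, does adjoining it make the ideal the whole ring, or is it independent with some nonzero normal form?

Adjoining -5x - 8 makes the ideal the whole ring: the system is inconsistent.

First compute the reduced Gröbner basis of I by Buchberger's algorithm.
f_1 = -4x - 4, LT = x.
f_2 = x^{2}y - 6y^{2}, LT = x^{2}y.
f_3 = -3x^{2}y - \tfrac{3}{4}xy + 7x + 7, LT = x^{2}y.

S(f_1,f_2): lcm = x^{2}y. S = xy + 6y^{2}.
  reduce S modulo (f_1, f_2, f_3):
  remainder 6y^{2} - y ≠ 0; add h_4 = 6y^{2} - y to the basis.

S(f_1,f_3): lcm = x^{2}y. S = \tfrac{3}{4}xy + \tfrac{7}{3}x + \tfrac{7}{3}.
  reduce S modulo (f_1, f_2, f_3, h_4):
  remainder -\tfrac{3}{4}y ≠ 0; add h_5 = -\tfrac{3}{4}y to the basis.

The other S-polynomials (S(f_2,f_3), S(f_1,h_4), S(f_2,h_4), S(f_3,h_4), S(f_1,h_5), S(f_2,h_5), S(f_3,h_5), S(h_4,h_5)) all reduce to 0 modulo the current basis, so we have a Gröbner basis.
Inter-reduce: drop elements whose leading term is divisible by another's, tail-reduce, and make monic.
Reduced Gröbner basis: {x + 1, y}.
Label its elements g_1 = x + 1, g_2 = y.

Reduce p = -5x - 8 modulo G:
  leading term x: subtract (-5)·g_1 from -5x - 8 → -3
  leading term 1: no divisor's leading term divides it; move -3 to the remainder.
  normal form = -3.
The normal form is nonzero, so p ∉ I. Since p minus its normal form lies in I, I + (p) = I + (r) where r = -3; decide whether this ideal is the whole ring.
Here r = -3 is a nonzero constant, hence a unit: 1 ∈ I + (p), the Gröbner basis of I + (p) is {1}, and the enlarged system has no common solution — adjoining p is inconsistent.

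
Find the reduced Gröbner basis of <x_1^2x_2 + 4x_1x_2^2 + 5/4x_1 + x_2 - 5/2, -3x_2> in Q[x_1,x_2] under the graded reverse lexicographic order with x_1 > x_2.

G = {x_1 - 2, x_2}

Buchberger's algorithm terminates because the ascending chain of leading-term ideals stabilizes.

f_1 = x_1^2x_2 + 4x_1x_2^2 + 5/4x_1 + x_2 - 5/2, LT = x_1^2x_2.
f_2 = -3x_2, LT = x_2.

S(f_1,f_2): lcm = x_1^2x_2. S = 4x_1x_2^2 + 5/4x_1 + x_2 - 5/2.
  leading term x_1x_2^2: subtract (-4/3x_1x_2)·f_2 from 4x_1x_2^2 + 5/4x_1 + x_2 - 5/2 → 5/4x_1 + x_2 - 5/2
  leading term x_1: no divisor's leading term divides it; move 5/4x_1 to the remainder.
  leading term x_2: subtract (-1/3)·f_2 from x_2 - 5/2 → -5/2
  leading term 1: no divisor's leading term divides it; move -5/2 to the remainder.
  remainder 5/4x_1 - 5/2 ≠ 0; add g_3 = 5/4x_1 - 5/2 to the basis.

The other S-polynomials (S(f_1,g_3), S(f_2,g_3)) all reduce to 0 modulo the current basis, so we have a Gröbner basis.
Inter-reduce: drop elements whose leading term is divisible by another's, tail-reduce, and make monic.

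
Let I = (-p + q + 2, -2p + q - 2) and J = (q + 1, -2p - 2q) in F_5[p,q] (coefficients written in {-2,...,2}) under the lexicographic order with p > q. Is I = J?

Yes, the ideals are equal.

Two ideals are equal iff their reduced Gröbner bases coincide (the reduced basis is unique for a fixed ordering).
Buchberger on the first generating set:
f_1 = -p + q + 2, LT = p.
f_2 = -2p + q - 2, LT = p.

S(f_1,f_2): lcm = p. S = 2q + 2.
  leading term q: no divisor's leading term divides it; move 2q to the remainder.
  leading term 1: no divisor's leading term divides it; move 2 to the remainder.
  remainder 2q + 2 ≠ 0; add g_3 = 2q + 2 to the basis.

The other S-polynomials (S(f_1,g_3), S(f_2,g_3)) all reduce to 0 modulo the current basis, so we have a Gröbner basis.
Inter-reduce: drop elements whose leading term is divisible by another's, tail-reduce, and make monic.
Reduced Gröbner basis: {p - 1, q + 1}.

Buchberger on the second generating set:
h_1 = q + 1, LT = q.
h_2 = -2p - 2q, LT = p.

The S-polynomials (S(h_1,h_2)) all reduce to 0 modulo the current basis, so we have a Gröbner basis.
Inter-reduce: drop elements whose leading term is divisible by another's, tail-reduce, and make monic.
Reduced Gröbner basis: {p - 1, q + 1}.

The two bases agree; hence the ideals are identical.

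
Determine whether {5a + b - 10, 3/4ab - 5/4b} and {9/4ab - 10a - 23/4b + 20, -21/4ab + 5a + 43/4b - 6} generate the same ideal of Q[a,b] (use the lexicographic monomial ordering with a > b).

No, the ideals differ.

Two ideals are equal iff their reduced Gröbner bases coincide (the reduced basis is unique for a fixed ordering).
Buchberger on the first generating set:
f_1 = 5a + b - 10, LT = a.
f_2 = 3/4ab - 5/4b, LT = ab.

S(f_1,f_2): lcm = ab. S = 1/5b^2 - 1/3b.
  reduce S modulo (f_1, f_2):
  remainder 1/5b^2 - 1/3b ≠ 0; add g_3 = 1/5b^2 - 1/3b to the basis.

The other S-polynomials (S(f_1,g_3), S(f_2,g_3)) all reduce to 0 modulo the current basis, so we have a Gröbner basis.
Inter-reduce: drop elements whose leading term is divisible by another's, tail-reduce, and make monic.
Reduced Gröbner basis: {a + 1/5b - 2, b^2 - 5/3b}.

Buchberger on the second generating set:
h_1 = 9/4ab - 10a - 23/4b + 20, LT = ab.
h_2 = -21/4ab + 5a + 43/4b - 6, LT = ab.

S(h_1,h_2): lcm = ab. S = -220/63a - 32/63b + 488/63.
  reduce S modulo (h_1, h_2):
  remainder -220/63a - 32/63b + 488/63 ≠ 0; add k_3 = -220/63a - 32/63b + 488/63 to the basis.

S(h_1,k_3): lcm = ab. S = -40/9a - 8/55b^2 - 167/495b + 80/9.
  reduce S modulo (h_1, h_2, k_3):
  remainder -8/55b^2 + 17/55b - 32/33 ≠ 0; add k_4 = -8/55b^2 + 17/55b - 32/33 to the basis.

The other S-polynomials (S(h_2,k_3), S(h_1,k_4), S(h_2,k_4), S(k_3,k_4)) all reduce to 0 modulo the current basis, so we have a Gröbner basis.
Inter-reduce: drop elements whose leading term is divisible by another's, tail-reduce, and make monic.
Reduced Gröbner basis: {a + 8/55b - 122/55, b^2 - 17/8b + 20/3}.

Since the reduced bases disagree, the two ideals are not the same.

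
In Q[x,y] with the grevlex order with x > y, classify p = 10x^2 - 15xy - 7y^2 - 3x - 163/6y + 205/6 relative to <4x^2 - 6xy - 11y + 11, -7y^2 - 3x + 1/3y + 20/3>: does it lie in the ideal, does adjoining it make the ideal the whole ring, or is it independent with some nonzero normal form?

10x^2 - 15xy - 7y^2 - 3x - 163/6y + 205/6 lies in I (it reduces to 0).

First compute the reduced Gröbner basis of I by Buchberger's algorithm.
f_1 = 4x^2 - 6xy - 11y + 11, LT = x^2.
f_2 = -7y^2 - 3x + 1/3y + 20/3, LT = y^2.

S(f_1,f_2): leading monomials are coprime, so the S-polynomial reduces to 0 (Buchberger's first criterion).
Every S-polynomial of the final basis reduces to 0, so we have a Gröbner basis.
Inter-reduce: drop elements whose leading term is divisible by another's, tail-reduce, and make monic.
Reduced Gröbner basis: {x^2 - 3/2xy - 11/4y + 11/4, y^2 + 3/7x - 1/21y - 20/21}.
Label its elements g_1 = x^2 - 3/2xy - 11/4y + 11/4, g_2 = y^2 + 3/7x - 1/21y - 20/21.

Reduce p = 10x^2 - 15xy - 7y^2 - 3x - 163/6y + 205/6 modulo G:
  leading term x^2: subtract (10)·g_1 from 10x^2 - 15xy - 7y^2 - 3x - 163/6y + 205/6 → -7y^2 - 3x + 1/3y + 20/3
  leading term y^2: subtract (-7)·g_2 from -7y^2 - 3x + 1/3y + 20/3 → 0
  normal form = 0.
Since the normal form is 0, p ∈ I.

The remainder on division by a Gröbner basis is unique — it is the normal form.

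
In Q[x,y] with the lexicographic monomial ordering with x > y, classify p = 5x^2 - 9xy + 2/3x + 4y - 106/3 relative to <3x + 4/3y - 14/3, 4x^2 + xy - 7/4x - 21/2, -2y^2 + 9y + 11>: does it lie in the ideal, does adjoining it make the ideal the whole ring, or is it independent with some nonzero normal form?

First compute the reduced Gröbner basis of I by Buchberger's algorithm.
f_1 = 3x + 4/3y - 14/3, LT = x.
f_2 = 4x^2 + xy - 7/4x - 21/2, LT = x^2.
f_3 = -2y^2 + 9y + 11, LT = y^2.

S(f_1,f_2): lcm = x^2. S = 7/36xy - 161/144x + 21/8.
  leading term xy: subtract (7/108y)·f_1 from 7/36xy - 161/144x + 21/8 → -161/144x - 7/81y^2 + 49/162y + 21/8
  leading term x: subtract (-161/432)·f_1 from -161/144x - 7/81y^2 + 49/162y + 21/8 → -7/81y^2 + 259/324y + 287/324
  leading term y^2: subtract (7/162)·f_3 from -7/81y^2 + 259/324y + 287/324 → 133/324y + 133/324
  leading term y: no divisor's leading term divides it; move 133/324y to the remainder.
  leading term 1: no divisor's leading term divides it; move 133/324 to the remainder.
  remainder 133/324y + 133/324 ≠ 0; add h_4 = 133/324y + 133/324 to the basis.

The other S-polynomials (S(f_1,f_3), S(f_2,f_3), S(f_1,h_4), S(f_2,h_4), S(f_3,h_4)) all reduce to 0 modulo the current basis, so we have a Gröbner basis.
Inter-reduce: drop elements whose leading term is divisible by another's, tail-reduce, and make monic.
Reduced Gröbner basis: {x - 2, y + 1}.
Label its elements g_1 = x - 2, g_2 = y + 1.

Reduce p = 5x^2 - 9xy + 2/3x + 4y - 106/3 modulo G:
  leading term x^2: subtract (5x)·g_1 from 5x^2 - 9xy + 2/3x + 4y - 106/3 → -9xy + 32/3x + 4y - 106/3
  leading term xy: subtract (-9y)·g_1 from -9xy + 32/3x + 4y - 106/3 → 32/3x - 14y - 106/3
  leading term x: subtract (32/3)·g_1 from 32/3x - 14y - 106/3 → -14y - 14
  leading term y: subtract (-14)·g_2 from -14y - 14 → 0
  normal form = 0.
Since the normal form is 0, p ∈ I.

5x^2 - 9xy + 2/3x + 4y - 106/3 lies in I (it reduces to 0).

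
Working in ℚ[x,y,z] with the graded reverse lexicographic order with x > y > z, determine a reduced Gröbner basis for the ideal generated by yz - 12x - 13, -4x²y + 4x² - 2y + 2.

G = {x³ - 1/12x²z + 13/12x² + ½x - 1/24z + 13/24, x²y - x² + ½y - ½, yz - 12x - 13}

This is the nonlinear analogue of row-reducing a linear system.

f_1 = yz - 12x - 13, LT = yz.
f_2 = -4x²y + 4x² - 2y + 2, LT = x²y.

S(f_1,f_2): lcm = x²yz. S = -12x³ + x²z - 13x² - ½yz + ½z.
  leading term x³: no divisor's leading term divides it; move -12x³ to the remainder.
  leading term x²z: no divisor's leading term divides it; move x²z to the remainder.
  leading term x²: no divisor's leading term divides it; move -13x² to the remainder.
  leading term yz: subtract (-½)·f_1 from -½yz + ½z → -6x + ½z - 13/2
  leading term x: no divisor's leading term divides it; move -6x to the remainder.
  leading term z: no divisor's leading term divides it; move ½z to the remainder.
  leading term 1: no divisor's leading term divides it; move -13/2 to the remainder.
  remainder -12x³ + x²z - 13x² - 6x + ½z - 13/2 ≠ 0; add g_3 = -12x³ + x²z - 13x² - 6x + ½z - 13/2 to the basis.

The other S-polynomials (S(f_1,g_3), S(f_2,g_3)) all reduce to 0 modulo the current basis, so we have a Gröbner basis.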